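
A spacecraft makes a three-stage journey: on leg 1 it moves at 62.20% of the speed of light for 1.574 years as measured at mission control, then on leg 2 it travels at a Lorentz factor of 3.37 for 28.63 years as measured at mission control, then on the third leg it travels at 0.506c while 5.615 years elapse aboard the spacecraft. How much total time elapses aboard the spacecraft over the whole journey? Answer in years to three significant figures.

Leg 1: β = 0.6220; γ = 1/√(1 − 0.6220²) = 1/√0.6131 = 1.277; τ_1 = 1.574/1.277 = 1.232 years.
Leg 2: γ = 3.37; τ_2 = 28.63/3.370 = 8.496 years.
Leg 3: 5.615 years is already measured aboard the spacecraft.
Total: 1.232 + 8.496 + 5.615 years.

τ = 15.3 years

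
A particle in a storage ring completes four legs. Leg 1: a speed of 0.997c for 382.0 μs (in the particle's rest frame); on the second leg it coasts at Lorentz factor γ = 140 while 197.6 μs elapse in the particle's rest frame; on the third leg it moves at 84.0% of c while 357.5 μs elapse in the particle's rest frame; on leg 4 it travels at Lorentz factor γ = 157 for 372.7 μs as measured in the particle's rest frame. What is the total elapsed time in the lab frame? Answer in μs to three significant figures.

Δt = 9.18×10⁴ μs

Leg 1: γ = 1/√(1 − 0.997²) = 1/√0.005991 = 12.92; Δt_1 = 12.92 × 382.0 = 4935 μs.
Leg 2: γ = 140; Δt_2 = 140.0 × 197.6 = 2.766×10⁴ μs.
Leg 3: β = 0.840; γ = 1/√(1 − 0.840²) = 1/√0.2944 = 1.843; Δt_3 = 1.843 × 357.5 = 658.9 μs.
Leg 4: γ = 157; Δt_4 = 157.0 × 372.7 = 5.851×10⁴ μs.
Total: 4935 + 2.766×10⁴ + 658.9 + 5.851×10⁴ μs.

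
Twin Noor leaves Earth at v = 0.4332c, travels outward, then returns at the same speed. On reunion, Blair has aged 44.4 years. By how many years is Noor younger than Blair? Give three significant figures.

γ = 1/√(1 − 0.4332²) = 1/√0.8123 = 1.110
Noor's elapsed proper time: τ = 44.4/1.110 = 40.02 years.
Age gap = Δt − τ = 44.4 − 40.02 years.

Δt − τ = 4.38 years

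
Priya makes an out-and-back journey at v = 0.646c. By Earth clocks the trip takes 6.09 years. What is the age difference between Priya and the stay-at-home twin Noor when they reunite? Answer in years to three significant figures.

γ = 1/√(1 − 0.646²) = 1/√0.5827 = 1.310
Priya's elapsed proper time: τ = 6.09/1.310 = 4.649 years.
Age gap = Δt − τ = 6.09 − 4.649 years.

Δt − τ = 1.44 years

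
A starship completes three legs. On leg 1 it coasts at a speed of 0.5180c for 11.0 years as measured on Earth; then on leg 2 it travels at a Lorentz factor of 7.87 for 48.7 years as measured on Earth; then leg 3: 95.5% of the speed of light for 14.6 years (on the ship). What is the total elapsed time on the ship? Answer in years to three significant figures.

τ = 30.2 years

Leg 1: γ = 1/√(1 − 0.5180²) = 1/√0.7317 = 1.169; τ_1 = 11.0/1.169 = 9.409 years.
Leg 2: γ = 7.87; τ_2 = 48.7/7.870 = 6.188 years.
Leg 3: 14.6 years is already measured on the ship.
Total: 9.409 + 6.188 + 14.60 years.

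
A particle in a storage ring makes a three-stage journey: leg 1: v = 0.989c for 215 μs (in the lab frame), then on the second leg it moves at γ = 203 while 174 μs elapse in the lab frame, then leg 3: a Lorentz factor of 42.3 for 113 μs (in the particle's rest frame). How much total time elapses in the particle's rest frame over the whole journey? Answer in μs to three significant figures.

Leg 1: γ = 1/√(1 − 0.989²) = 1/√0.02188 = 6.761; τ_1 = 215/6.761 = 31.80 μs.
Leg 2: γ = 203; τ_2 = 174/203.0 = 0.8571 μs.
Leg 3: 113 μs is already measured in the particle's rest frame.
Total: 31.80 + 0.8571 + 113.0 μs.

τ = 146 μs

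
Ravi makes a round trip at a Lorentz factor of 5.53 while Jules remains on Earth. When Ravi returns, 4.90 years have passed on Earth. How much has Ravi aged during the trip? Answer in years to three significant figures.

γ = 5.53
Ravi's clock measures proper time along the trip: τ = Δt/γ = 4.90/5.530 years.

τ = 0.886 years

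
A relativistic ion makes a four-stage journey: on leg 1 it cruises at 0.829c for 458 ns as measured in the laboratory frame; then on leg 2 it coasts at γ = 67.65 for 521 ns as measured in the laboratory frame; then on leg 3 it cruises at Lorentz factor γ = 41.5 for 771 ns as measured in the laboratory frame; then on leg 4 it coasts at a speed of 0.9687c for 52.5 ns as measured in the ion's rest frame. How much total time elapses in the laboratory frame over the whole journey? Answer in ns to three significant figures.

Leg 1: 458 ns is already measured in the laboratory frame.
Leg 2: 521 ns is already measured in the laboratory frame.
Leg 3: 771 ns is already measured in the laboratory frame.
Leg 4: γ = 1/√(1 − 0.9687²) = 1/√0.06162 = 4.028; Δt_4 = 4.028 × 52.5 = 211.5 ns.
Total: 458.0 + 521.0 + 771.0 + 211.5 ns.

Δt = 1960 ns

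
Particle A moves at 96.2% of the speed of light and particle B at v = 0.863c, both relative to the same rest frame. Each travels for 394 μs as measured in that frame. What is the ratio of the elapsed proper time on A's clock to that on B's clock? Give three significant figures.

τ_A/τ_B = 0.540

A: β = 0.962; γ = 1/√(1 − 0.962²) = 1/√0.07456 = 3.662. B: γ = 1/√(1 − 0.863²) = 1/√0.2552 = 1.979.
τ_A/τ_B = γ_B/γ_A = 1.979/3.662 = 0.5405, so τ_A/τ_B = 0.5405.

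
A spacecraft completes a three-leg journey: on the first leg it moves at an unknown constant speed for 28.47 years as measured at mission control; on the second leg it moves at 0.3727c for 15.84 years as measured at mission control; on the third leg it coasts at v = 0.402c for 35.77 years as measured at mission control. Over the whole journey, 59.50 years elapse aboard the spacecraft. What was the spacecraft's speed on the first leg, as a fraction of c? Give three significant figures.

β = 0.906

Leg 1: speed unknown; τ_1 = 28.47/γ_1.
Leg 2: γ = 1/√(1 − 0.3727²) = 1/√0.8611 = 1.078; τ_2 = 15.84/1.078 = 14.70 years.
Leg 3: γ = 1/√(1 − 0.402²) = 1/√0.8384 = 1.092; τ_3 = 35.77/1.092 = 32.75 years.
Total proper time: τ_1 + 14.70 + 32.75 = 59.50, so τ_1 = 59.50 − 47.45 = 12.05 years.
γ_1 = 28.47/12.05 = 2.363; β = √(1 − 1/γ²) = √0.8209.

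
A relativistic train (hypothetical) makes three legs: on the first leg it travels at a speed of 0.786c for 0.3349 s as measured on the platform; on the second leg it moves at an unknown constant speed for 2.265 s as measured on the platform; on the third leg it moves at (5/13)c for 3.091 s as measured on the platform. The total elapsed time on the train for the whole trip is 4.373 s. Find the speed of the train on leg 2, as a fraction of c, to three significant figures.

Leg 1: γ = 1/√(1 − 0.786²) = 1/√0.3822 = 1.618; τ_1 = 0.3349/1.618 = 0.2070 s.
Leg 2: speed unknown; τ_2 = 2.265/γ_2.
Leg 3: γ = 1/√(1 − (5/13)²) = 13/12 ≈ 1.083; τ_3 = 3.091/1.083 = 2.853 s.
Total proper time: 0.2070 + τ_2 + 2.853 = 4.373, so τ_2 = 4.373 − 3.060 = 1.313 s.
γ_2 = 2.265/1.313 = 1.725; β = √(1 − 1/γ²) = √0.6641.

β = 0.815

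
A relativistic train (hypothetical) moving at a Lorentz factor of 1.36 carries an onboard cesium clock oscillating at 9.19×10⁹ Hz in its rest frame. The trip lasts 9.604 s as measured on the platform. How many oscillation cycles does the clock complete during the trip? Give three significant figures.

N = 6.49×10¹⁰

γ = 1.36
The oscillator's own cycle count is N = f × τ where τ is the proper time on the train. τ = Δt/γ = 9.604/1.360 = 7.062 s = 7.062×10⁰ s.
N = 9.19×10⁹ × 7.062×10⁰ = 6.490×10¹⁰.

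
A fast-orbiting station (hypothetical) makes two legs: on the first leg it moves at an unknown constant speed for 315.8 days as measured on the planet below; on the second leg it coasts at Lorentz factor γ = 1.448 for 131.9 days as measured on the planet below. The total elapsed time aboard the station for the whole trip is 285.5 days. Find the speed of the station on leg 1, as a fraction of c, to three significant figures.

Leg 1: speed unknown; τ_1 = 315.8/γ_1.
Leg 2: γ = 1.448; τ_2 = 131.9/1.448 = 91.09 days.
Total proper time: τ_1 + 91.09 = 285.5, so τ_1 = 285.5 − 91.09 = 194.4 days.
γ_1 = 315.8/194.4 = 1.624; β = √(1 − 1/γ²) = √0.6210.

β = 0.788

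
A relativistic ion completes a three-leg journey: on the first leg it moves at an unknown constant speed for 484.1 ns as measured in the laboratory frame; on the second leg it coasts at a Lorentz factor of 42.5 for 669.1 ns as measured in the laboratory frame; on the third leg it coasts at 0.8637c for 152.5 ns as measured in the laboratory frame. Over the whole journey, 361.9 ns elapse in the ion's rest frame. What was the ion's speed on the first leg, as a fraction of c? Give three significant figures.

Leg 1: speed unknown; τ_1 = 484.1/γ_1.
Leg 2: γ = 42.5; τ_2 = 669.1/42.50 = 15.74 ns.
Leg 3: γ = 1/√(1 − 0.8637²) = 1/√0.2540 = 1.984; τ_3 = 152.5/1.984 = 76.86 ns.
Total proper time: τ_1 + 15.74 + 76.86 = 361.9, so τ_1 = 361.9 − 92.60 = 269.3 ns.
γ_1 = 484.1/269.3 = 1.798; β = √(1 − 1/γ²) = √0.6906.

β = 0.831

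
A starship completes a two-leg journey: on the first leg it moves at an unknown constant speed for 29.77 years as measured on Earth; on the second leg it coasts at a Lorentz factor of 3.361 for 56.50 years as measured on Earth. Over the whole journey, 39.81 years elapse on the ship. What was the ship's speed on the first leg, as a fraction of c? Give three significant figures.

Leg 1: speed unknown; τ_1 = 29.77/γ_1.
Leg 2: γ = 3.361; τ_2 = 56.50/3.361 = 16.81 years.
Total proper time: τ_1 + 16.81 = 39.81, so τ_1 = 39.81 − 16.81 = 23.00 years.
γ_1 = 29.77/23.00 = 1.294; β = √(1 − 1/γ²) = √0.4031.

β = 0.635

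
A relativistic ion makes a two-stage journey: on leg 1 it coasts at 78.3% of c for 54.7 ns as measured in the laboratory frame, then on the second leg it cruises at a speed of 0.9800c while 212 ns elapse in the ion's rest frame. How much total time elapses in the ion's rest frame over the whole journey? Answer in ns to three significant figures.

τ = 246 ns

Leg 1: β = 0.783; γ = 1/√(1 − 0.783²) = 1/√0.3869 = 1.608; τ_1 = 54.7/1.608 = 34.02 ns.
Leg 2: 212 ns is already measured in the ion's rest frame.
Total: 34.02 + 212.0 ns.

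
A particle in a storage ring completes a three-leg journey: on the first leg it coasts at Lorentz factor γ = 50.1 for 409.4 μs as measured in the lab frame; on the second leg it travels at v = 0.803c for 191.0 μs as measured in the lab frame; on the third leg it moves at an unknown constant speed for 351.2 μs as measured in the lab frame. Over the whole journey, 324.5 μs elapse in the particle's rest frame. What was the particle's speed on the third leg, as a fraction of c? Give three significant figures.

Leg 1: γ = 50.1; τ_1 = 409.4/50.10 = 8.172 μs.
Leg 2: γ = 1/√(1 − 0.803²) = 1/√0.3552 = 1.678; τ_2 = 191.0/1.678 = 113.8 μs.
Leg 3: speed unknown; τ_3 = 351.2/γ_3.
Total proper time: 8.172 + 113.8 + τ_3 = 324.5, so τ_3 = 324.5 − 122.0 = 202.5 μs.
γ_3 = 351.2/202.5 = 1.734; β = √(1 − 1/γ²) = √0.6676.

β = 0.817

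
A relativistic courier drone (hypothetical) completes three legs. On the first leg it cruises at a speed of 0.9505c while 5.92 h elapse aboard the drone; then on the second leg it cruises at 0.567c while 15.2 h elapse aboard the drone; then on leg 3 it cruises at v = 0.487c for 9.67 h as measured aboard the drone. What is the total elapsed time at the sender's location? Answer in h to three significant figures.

Δt = 48.6 h

Leg 1: γ = 1/√(1 − 0.9505²) = 1/√0.09655 = 3.218; Δt_1 = 3.218 × 5.92 = 19.05 h.
Leg 2: γ = 1/√(1 − 0.567²) = 1/√0.6785 = 1.214; Δt_2 = 1.214 × 15.2 = 18.45 h.
Leg 3: γ = 1/√(1 − 0.487²) = 1/√0.7628 = 1.145; Δt_3 = 1.145 × 9.67 = 11.07 h.
Total: 19.05 + 18.45 + 11.07 h.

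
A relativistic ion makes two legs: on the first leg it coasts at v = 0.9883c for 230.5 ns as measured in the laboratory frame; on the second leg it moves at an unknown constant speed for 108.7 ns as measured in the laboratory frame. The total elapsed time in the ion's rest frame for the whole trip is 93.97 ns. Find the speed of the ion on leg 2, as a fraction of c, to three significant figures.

β = 0.841

Leg 1: γ = 1/√(1 − 0.9883²) = 1/√0.02326 = 6.556; τ_1 = 230.5/6.556 = 35.16 ns.
Leg 2: speed unknown; τ_2 = 108.7/γ_2.
Total proper time: 35.16 + τ_2 = 93.97, so τ_2 = 93.97 − 35.16 = 58.81 ns.
γ_2 = 108.7/58.81 = 1.848; β = √(1 − 1/γ²) = √0.7073.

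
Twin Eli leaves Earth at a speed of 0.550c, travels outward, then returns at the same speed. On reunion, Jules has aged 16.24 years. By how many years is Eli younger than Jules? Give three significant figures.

Δt − τ = 2.68 years

γ = 1/√(1 − 0.550²) = 1/√0.6975 = 1.197
Eli's elapsed proper time: τ = 16.24/1.197 = 13.56 years.
Age gap = Δt − τ = 16.24 − 13.56 years.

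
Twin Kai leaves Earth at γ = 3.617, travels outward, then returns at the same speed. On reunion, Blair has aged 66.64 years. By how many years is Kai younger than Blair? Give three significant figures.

Δt − τ = 48.2 years

γ = 3.617
Kai's elapsed proper time: τ = 66.64/3.617 = 18.42 years.
Age gap = Δt − τ = 66.64 − 18.42 years.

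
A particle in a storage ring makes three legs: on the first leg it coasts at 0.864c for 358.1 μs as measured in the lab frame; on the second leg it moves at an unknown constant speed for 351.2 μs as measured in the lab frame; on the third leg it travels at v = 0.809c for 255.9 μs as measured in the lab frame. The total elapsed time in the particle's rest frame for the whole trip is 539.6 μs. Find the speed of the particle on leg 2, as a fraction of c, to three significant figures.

β = 0.804

Leg 1: γ = 1/√(1 − 0.864²) = 1/√0.2535 = 1.986; τ_1 = 358.1/1.986 = 180.3 μs.
Leg 2: speed unknown; τ_2 = 351.2/γ_2.
Leg 3: γ = 1/√(1 − 0.809²) = 1/√0.3455 = 1.701; τ_3 = 255.9/1.701 = 150.4 μs.
Total proper time: 180.3 + τ_2 + 150.4 = 539.6, so τ_2 = 539.6 − 330.7 = 208.9 μs.
γ_2 = 351.2/208.9 = 1.681; β = √(1 − 1/γ²) = √0.6463.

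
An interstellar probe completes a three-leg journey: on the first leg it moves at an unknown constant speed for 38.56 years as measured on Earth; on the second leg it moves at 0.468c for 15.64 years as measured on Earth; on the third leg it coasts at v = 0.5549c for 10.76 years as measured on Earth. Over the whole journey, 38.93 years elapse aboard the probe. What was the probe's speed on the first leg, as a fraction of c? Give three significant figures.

Leg 1: speed unknown; τ_1 = 38.56/γ_1.
Leg 2: γ = 1/√(1 − 0.468²) = 1/√0.7810 = 1.132; τ_2 = 15.64/1.132 = 13.82 years.
Leg 3: γ = 1/√(1 − 0.5549²) = 1/√0.6921 = 1.202; τ_3 = 10.76/1.202 = 8.951 years.
Total proper time: τ_1 + 13.82 + 8.951 = 38.93, so τ_1 = 38.93 − 22.77 = 16.16 years.
γ_1 = 38.56/16.16 = 2.387; β = √(1 − 1/γ²) = √0.8244.

β = 0.908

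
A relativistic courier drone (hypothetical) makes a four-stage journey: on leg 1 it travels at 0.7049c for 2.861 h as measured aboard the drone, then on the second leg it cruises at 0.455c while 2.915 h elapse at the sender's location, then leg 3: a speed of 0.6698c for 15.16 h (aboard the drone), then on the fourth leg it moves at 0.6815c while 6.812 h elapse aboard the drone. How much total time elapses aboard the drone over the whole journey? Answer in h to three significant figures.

τ = 27.4 h

Leg 1: 2.861 h is already measured aboard the drone.
Leg 2: γ = 1/√(1 − 0.455²) = 1/√0.7930 = 1.123; τ_2 = 2.915/1.123 = 2.596 h.
Leg 3: 15.16 h is already measured aboard the drone.
Leg 4: 6.812 h is already measured aboard the drone.
Total: 2.861 + 2.596 + 15.16 + 6.812 h.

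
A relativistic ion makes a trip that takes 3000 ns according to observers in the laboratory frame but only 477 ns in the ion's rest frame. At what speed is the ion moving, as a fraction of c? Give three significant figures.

β = 0.987

The proper time is measured in the ion's rest frame (both events occur at the ion's location); Δt is measured in the laboratory frame. γ = Δt/τ = 3000/477 = 6.289.
β = √(1 − 1/γ²) = √(1 − 0.02528) = √0.9747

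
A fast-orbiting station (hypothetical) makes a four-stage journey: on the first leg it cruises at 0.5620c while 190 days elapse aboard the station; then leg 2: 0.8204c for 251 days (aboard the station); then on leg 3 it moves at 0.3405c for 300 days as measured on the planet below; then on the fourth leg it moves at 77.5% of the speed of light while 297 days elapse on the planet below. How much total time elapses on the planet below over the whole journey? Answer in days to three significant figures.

Leg 1: γ = 1/√(1 − 0.5620²) = 1/√0.6842 = 1.209; Δt_1 = 1.209 × 190 = 229.7 days.
Leg 2: γ = 1/√(1 − 0.8204²) = 1/√0.3269 = 1.749; Δt_2 = 1.749 × 251 = 439.0 days.
Leg 3: 300 days is already measured on the planet below.
Leg 4: 297 days is already measured on the planet below.
Total: 229.7 + 439.0 + 300.0 + 297.0 days.

Δt = 1270 days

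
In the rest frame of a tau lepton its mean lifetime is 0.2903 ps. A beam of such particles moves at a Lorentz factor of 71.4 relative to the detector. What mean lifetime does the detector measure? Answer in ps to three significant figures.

Δt = 20.7 ps

γ = 71.4
The rest-frame lifetime is the proper time; the lab measures the dilated interval Δt = γτ₀ = 71.40 × 0.2903 ps.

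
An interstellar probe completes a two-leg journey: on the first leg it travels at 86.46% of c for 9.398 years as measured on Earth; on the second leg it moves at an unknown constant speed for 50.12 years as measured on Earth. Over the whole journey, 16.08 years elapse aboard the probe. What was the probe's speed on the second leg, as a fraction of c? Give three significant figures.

Leg 1: β = 0.8646; γ = 1/√(1 − 0.8646²) = 1/√0.2525 = 1.990; τ_1 = 9.398/1.990 = 4.722 years.
Leg 2: speed unknown; τ_2 = 50.12/γ_2.
Total proper time: 4.722 + τ_2 = 16.08, so τ_2 = 16.08 − 4.722 = 11.36 years.
γ_2 = 50.12/11.36 = 4.413; β = √(1 − 1/γ²) = √0.9486.

β = 0.974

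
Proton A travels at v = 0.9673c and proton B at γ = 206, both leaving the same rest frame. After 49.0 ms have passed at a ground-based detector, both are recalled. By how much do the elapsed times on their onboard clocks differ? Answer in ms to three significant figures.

A: γ = 1/√(1 − 0.9673²) = 1/√0.06433 = 3.943; τ_A = 49.0/3.943 = 12.43 ms.
B: γ = 206; τ_B = 49.0/206.0 = 0.2379 ms.

|τ_A − τ_B| = 12.2 ms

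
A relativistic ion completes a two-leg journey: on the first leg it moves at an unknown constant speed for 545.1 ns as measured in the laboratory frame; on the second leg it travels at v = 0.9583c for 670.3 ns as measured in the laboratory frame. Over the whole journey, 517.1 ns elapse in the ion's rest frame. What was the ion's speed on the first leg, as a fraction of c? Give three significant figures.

Leg 1: speed unknown; τ_1 = 545.1/γ_1.
Leg 2: γ = 1/√(1 − 0.9583²) = 1/√0.08166 = 3.499; τ_2 = 670.3/3.499 = 191.5 ns.
Total proper time: τ_1 + 191.5 = 517.1, so τ_1 = 517.1 − 191.5 = 325.6 ns.
γ_1 = 545.1/325.6 = 1.674; β = √(1 − 1/γ²) = √0.6433.

β = 0.802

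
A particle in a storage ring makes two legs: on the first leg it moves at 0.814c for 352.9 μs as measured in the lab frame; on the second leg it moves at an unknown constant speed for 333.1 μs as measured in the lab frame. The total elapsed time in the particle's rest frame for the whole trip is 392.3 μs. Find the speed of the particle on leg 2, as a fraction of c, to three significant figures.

Leg 1: γ = 1/√(1 − 0.814²) = 1/√0.3374 = 1.722; τ_1 = 352.9/1.722 = 205.0 μs.
Leg 2: speed unknown; τ_2 = 333.1/γ_2.
Total proper time: 205.0 + τ_2 = 392.3, so τ_2 = 392.3 − 205.0 = 187.3 μs.
γ_2 = 333.1/187.3 = 1.778; β = √(1 − 1/γ²) = √0.6838.

β = 0.827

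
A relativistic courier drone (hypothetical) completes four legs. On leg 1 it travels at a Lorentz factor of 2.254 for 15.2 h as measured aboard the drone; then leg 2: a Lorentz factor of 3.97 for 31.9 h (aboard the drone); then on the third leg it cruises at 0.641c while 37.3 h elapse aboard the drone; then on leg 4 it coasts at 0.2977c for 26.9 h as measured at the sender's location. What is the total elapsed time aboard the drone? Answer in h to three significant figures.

Leg 1: 15.2 h is already measured aboard the drone.
Leg 2: 31.9 h is already measured aboard the drone.
Leg 3: 37.3 h is already measured aboard the drone.
Leg 4: γ = 1/√(1 − 0.2977²) = 1/√0.9114 = 1.047; τ_4 = 26.9/1.047 = 25.68 h.
Total: 15.20 + 31.90 + 37.30 + 25.68 h.

τ = 110 h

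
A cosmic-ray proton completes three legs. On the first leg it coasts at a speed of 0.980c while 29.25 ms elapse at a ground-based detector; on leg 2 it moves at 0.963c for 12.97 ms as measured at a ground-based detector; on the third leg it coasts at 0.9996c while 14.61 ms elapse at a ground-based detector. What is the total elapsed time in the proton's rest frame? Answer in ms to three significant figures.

τ = 9.73 ms

Leg 1: γ = 1/√(1 − 0.980²) = 1/√0.03960 = 5.025; τ_1 = 29.25/5.025 = 5.821 ms.
Leg 2: γ = 1/√(1 − 0.963²) = 1/√0.07263 = 3.711; τ_2 = 12.97/3.711 = 3.495 ms.
Leg 3: γ = 1/√(1 − 0.9996²) = 1/√7.998×10⁻⁴ = 35.36; τ_3 = 14.61/35.36 = 0.4132 ms.
Total: 5.821 + 3.495 + 0.4132 ms.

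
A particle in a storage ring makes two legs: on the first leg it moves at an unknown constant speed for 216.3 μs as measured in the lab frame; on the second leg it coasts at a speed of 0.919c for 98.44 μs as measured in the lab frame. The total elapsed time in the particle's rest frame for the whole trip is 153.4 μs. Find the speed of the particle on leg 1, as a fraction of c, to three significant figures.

β = 0.848

Leg 1: speed unknown; τ_1 = 216.3/γ_1.
Leg 2: γ = 1/√(1 − 0.919²) = 1/√0.1554 = 2.536; τ_2 = 98.44/2.536 = 38.81 μs.
Total proper time: τ_1 + 38.81 = 153.4, so τ_1 = 153.4 − 38.81 = 114.6 μs.
γ_1 = 216.3/114.6 = 1.888; β = √(1 − 1/γ²) = √0.7193.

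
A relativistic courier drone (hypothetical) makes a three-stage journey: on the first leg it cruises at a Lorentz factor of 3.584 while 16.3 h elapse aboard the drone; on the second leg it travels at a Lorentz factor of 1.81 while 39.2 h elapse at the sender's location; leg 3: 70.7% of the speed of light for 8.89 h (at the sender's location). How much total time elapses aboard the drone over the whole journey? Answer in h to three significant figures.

τ = 44.2 h

Leg 1: 16.3 h is already measured aboard the drone.
Leg 2: γ = 1.81; τ_2 = 39.2/1.810 = 21.66 h.
Leg 3: β = 0.707; γ = 1/√(1 − 0.707²) = 1/√0.5002 = 1.414; τ_3 = 8.89/1.414 = 6.287 h.
Total: 16.30 + 21.66 + 6.287 h.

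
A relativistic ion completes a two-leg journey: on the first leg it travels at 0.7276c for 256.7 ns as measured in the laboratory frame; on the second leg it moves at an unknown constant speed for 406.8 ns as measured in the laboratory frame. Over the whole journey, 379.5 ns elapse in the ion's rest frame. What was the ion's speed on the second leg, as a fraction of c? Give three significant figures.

Leg 1: γ = 1/√(1 − 0.7276²) = 1/√0.4706 = 1.458; τ_1 = 256.7/1.458 = 176.1 ns.
Leg 2: speed unknown; τ_2 = 406.8/γ_2.
Total proper time: 176.1 + τ_2 = 379.5, so τ_2 = 379.5 − 176.1 = 203.4 ns.
γ_2 = 406.8/203.4 = 2.000; β = √(1 − 1/γ²) = √0.7500.

β = 0.866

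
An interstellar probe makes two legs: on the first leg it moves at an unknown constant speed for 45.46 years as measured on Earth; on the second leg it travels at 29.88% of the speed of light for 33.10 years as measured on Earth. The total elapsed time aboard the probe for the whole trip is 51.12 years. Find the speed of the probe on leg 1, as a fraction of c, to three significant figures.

Leg 1: speed unknown; τ_1 = 45.46/γ_1.
Leg 2: β = 0.2988; γ = 1/√(1 − 0.2988²) = 1/√0.9107 = 1.048; τ_2 = 33.10/1.048 = 31.59 years.
Total proper time: τ_1 + 31.59 = 51.12, so τ_1 = 51.12 − 31.59 = 19.53 years.
γ_1 = 45.46/19.53 = 2.327; β = √(1 − 1/γ²) = √0.8154.

β = 0.903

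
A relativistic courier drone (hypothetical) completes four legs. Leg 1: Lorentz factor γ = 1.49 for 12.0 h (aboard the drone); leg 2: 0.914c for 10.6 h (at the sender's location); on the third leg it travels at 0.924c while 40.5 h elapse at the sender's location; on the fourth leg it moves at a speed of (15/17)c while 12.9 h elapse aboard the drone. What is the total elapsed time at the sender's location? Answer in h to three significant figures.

Δt = 96.4 h

Leg 1: γ = 1.49; Δt_1 = 1.490 × 12.0 = 17.88 h.
Leg 2: 10.6 h is already measured at the sender's location.
Leg 3: 40.5 h is already measured at the sender's location.
Leg 4: γ = 1/√(1 − (15/17)²) = 17/8 = 2.125; Δt_4 = 2.125 × 12.9 = 27.41 h.
Total: 17.88 + 10.60 + 40.50 + 27.41 h.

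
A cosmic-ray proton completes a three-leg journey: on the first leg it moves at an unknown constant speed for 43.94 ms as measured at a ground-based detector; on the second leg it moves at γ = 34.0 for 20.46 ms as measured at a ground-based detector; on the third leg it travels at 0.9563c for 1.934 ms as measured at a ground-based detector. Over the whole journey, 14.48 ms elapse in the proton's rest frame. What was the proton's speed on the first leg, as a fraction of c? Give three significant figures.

Leg 1: speed unknown; τ_1 = 43.94/γ_1.
Leg 2: γ = 34.0; τ_2 = 20.46/34.00 = 0.6018 ms.
Leg 3: γ = 1/√(1 − 0.9563²) = 1/√0.08549 = 3.420; τ_3 = 1.934/3.420 = 0.5655 ms.
Total proper time: τ_1 + 0.6018 + 0.5655 = 14.48, so τ_1 = 14.48 − 1.167 = 13.31 ms.
γ_1 = 43.94/13.31 = 3.301; β = √(1 − 1/γ²) = √0.9082.

β = 0.953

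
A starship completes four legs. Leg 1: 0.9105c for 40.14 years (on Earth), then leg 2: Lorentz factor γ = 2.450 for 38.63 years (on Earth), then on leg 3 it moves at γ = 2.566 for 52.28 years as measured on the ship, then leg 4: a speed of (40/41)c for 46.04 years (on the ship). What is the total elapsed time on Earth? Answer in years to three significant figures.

Δt = 423 years

Leg 1: 40.14 years is already measured on Earth.
Leg 2: 38.63 years is already measured on Earth.
Leg 3: γ = 2.566; Δt_3 = 2.566 × 52.28 = 134.2 years.
Leg 4: γ = 1/√(1 − (40/41)²) = 41/9 ≈ 4.556; Δt_4 = 4.556 × 46.04 = 209.7 years.
Total: 40.14 + 38.63 + 134.2 + 209.7 years.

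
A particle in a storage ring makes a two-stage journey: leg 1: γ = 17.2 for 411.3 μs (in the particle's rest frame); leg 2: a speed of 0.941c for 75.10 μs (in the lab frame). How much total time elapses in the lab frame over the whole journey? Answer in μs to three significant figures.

Leg 1: γ = 17.2; Δt_1 = 17.20 × 411.3 = 7074 μs.
Leg 2: 75.10 μs is already measured in the lab frame.
Total: 7074 + 75.10 μs.

Δt = 7150 μs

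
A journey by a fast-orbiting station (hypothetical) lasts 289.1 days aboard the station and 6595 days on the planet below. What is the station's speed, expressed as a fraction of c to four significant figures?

The proper time is measured aboard the station (both events occur at the station's location); Δt is measured on the planet below. γ = Δt/τ = 6595/289.1 = 22.81.
β = √(1 − 1/γ²) = √(1 − 0.001922) = √0.9981

β = 0.9990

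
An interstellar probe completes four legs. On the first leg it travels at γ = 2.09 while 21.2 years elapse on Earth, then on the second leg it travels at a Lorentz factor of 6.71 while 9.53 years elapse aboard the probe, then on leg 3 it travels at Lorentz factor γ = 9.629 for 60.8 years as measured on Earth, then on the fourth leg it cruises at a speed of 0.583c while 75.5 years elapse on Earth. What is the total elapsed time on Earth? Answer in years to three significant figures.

Δt = 221 years

Leg 1: 21.2 years is already measured on Earth.
Leg 2: γ = 6.71; Δt_2 = 6.710 × 9.53 = 63.95 years.
Leg 3: 60.8 years is already measured on Earth.
Leg 4: 75.5 years is already measured on Earth.
Total: 21.20 + 63.95 + 60.80 + 75.50 years.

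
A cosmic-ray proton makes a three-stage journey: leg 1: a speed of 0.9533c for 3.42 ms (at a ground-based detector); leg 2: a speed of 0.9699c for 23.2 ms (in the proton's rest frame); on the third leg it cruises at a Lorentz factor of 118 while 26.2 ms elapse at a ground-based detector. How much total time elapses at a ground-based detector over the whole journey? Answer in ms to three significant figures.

Leg 1: 3.42 ms is already measured at a ground-based detector.
Leg 2: γ = 1/√(1 − 0.9699²) = 1/√0.05929 = 4.107; Δt_2 = 4.107 × 23.2 = 95.28 ms.
Leg 3: 26.2 ms is already measured at a ground-based detector.
Total: 3.420 + 95.28 + 26.20 ms.

Δt = 125 ms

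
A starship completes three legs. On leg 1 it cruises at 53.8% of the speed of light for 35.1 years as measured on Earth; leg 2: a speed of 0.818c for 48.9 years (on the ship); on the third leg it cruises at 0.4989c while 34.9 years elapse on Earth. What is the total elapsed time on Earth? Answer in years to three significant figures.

Δt = 155 years

Leg 1: 35.1 years is already measured on Earth.
Leg 2: γ = 1/√(1 − 0.818²) = 1/√0.3309 = 1.738; Δt_2 = 1.738 × 48.9 = 85.01 years.
Leg 3: 34.9 years is already measured on Earth.
Total: 35.10 + 85.01 + 34.90 years.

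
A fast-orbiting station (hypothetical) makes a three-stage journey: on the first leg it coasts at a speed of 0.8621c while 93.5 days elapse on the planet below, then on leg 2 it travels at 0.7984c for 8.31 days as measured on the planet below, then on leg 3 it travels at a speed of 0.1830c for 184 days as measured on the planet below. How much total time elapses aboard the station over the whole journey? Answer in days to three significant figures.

τ = 233 days

Leg 1: γ = 1/√(1 − 0.8621²) = 1/√0.2568 = 1.973; τ_1 = 93.5/1.973 = 47.38 days.
Leg 2: γ = 1/√(1 − 0.7984²) = 1/√0.3626 = 1.661; τ_2 = 8.31/1.661 = 5.004 days.
Leg 3: γ = 1/√(1 − 0.1830²) = 1/√0.9665 = 1.017; τ_3 = 184/1.017 = 180.9 days.
Total: 47.38 + 5.004 + 180.9 days.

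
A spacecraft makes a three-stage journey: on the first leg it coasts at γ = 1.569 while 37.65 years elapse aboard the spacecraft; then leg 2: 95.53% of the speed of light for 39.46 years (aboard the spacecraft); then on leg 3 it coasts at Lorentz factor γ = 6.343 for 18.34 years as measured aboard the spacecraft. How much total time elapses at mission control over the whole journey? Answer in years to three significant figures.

Leg 1: γ = 1.569; Δt_1 = 1.569 × 37.65 = 59.07 years.
Leg 2: β = 0.9553; γ = 1/√(1 − 0.9553²) = 1/√0.08740 = 3.383; Δt_2 = 3.383 × 39.46 = 133.5 years.
Leg 3: γ = 6.343; Δt_3 = 6.343 × 18.34 = 116.3 years.
Total: 59.07 + 133.5 + 116.3 years.

Δt = 309 years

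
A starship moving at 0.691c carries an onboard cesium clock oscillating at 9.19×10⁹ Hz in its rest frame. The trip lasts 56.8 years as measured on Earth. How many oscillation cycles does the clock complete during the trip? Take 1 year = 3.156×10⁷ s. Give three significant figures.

N = 1.19×10¹⁹

γ = 1/√(1 − 0.691²) = 1/√0.5225 = 1.383
The oscillator's own cycle count is N = f × τ where τ is the proper time on the ship. τ = Δt/γ = 56.8/1.383 = 41.06 years = 1.296×10⁹ s.
N = 9.19×10⁹ × 1.296×10⁹ = 1.191×10¹⁹.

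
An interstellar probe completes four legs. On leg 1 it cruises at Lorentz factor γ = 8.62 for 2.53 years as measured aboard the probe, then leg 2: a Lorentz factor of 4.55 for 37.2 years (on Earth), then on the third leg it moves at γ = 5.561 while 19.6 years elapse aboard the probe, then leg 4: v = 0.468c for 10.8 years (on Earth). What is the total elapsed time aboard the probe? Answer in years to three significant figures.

τ = 39.9 years

Leg 1: 2.53 years is already measured aboard the probe.
Leg 2: γ = 4.55; τ_2 = 37.2/4.550 = 8.176 years.
Leg 3: 19.6 years is already measured aboard the probe.
Leg 4: γ = 1/√(1 − 0.468²) = 1/√0.7810 = 1.132; τ_4 = 10.8/1.132 = 9.544 years.
Total: 2.530 + 8.176 + 19.60 + 9.544 years.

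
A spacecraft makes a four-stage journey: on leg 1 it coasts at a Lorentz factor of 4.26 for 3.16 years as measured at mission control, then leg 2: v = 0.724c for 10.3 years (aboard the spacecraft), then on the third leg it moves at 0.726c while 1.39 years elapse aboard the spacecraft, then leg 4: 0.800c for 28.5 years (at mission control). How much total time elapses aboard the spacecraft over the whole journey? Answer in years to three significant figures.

Leg 1: γ = 4.26; τ_1 = 3.16/4.260 = 0.7418 years.
Leg 2: 10.3 years is already measured aboard the spacecraft.
Leg 3: 1.39 years is already measured aboard the spacecraft.
Leg 4: γ = 1/√(1 − 0.800²) = 5/3 ≈ 1.667; τ_4 = 28.5/1.667 = 17.10 years.
Total: 0.7418 + 10.30 + 1.390 + 17.10 years.

τ = 29.5 years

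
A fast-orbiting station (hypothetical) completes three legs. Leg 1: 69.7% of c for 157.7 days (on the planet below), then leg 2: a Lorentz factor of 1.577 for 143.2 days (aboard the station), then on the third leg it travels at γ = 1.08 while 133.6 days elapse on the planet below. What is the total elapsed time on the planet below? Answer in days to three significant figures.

Δt = 517 days

Leg 1: 157.7 days is already measured on the planet below.
Leg 2: γ = 1.577; Δt_2 = 1.577 × 143.2 = 225.8 days.
Leg 3: 133.6 days is already measured on the planet below.
Total: 157.7 + 225.8 + 133.6 days.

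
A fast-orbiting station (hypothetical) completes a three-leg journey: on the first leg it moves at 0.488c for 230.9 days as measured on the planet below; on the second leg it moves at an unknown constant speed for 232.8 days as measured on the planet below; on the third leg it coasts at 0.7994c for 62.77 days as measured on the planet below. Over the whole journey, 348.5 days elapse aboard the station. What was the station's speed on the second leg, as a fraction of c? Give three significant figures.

Leg 1: γ = 1/√(1 − 0.488²) = 1/√0.7619 = 1.146; τ_1 = 230.9/1.146 = 201.5 days.
Leg 2: speed unknown; τ_2 = 232.8/γ_2.
Leg 3: γ = 1/√(1 − 0.7994²) = 1/√0.3610 = 1.664; τ_3 = 62.77/1.664 = 37.71 days.
Total proper time: 201.5 + τ_2 + 37.71 = 348.5, so τ_2 = 348.5 − 239.3 = 109.2 days.
γ_2 = 232.8/109.2 = 2.131; β = √(1 − 1/γ²) = √0.7798.

β = 0.883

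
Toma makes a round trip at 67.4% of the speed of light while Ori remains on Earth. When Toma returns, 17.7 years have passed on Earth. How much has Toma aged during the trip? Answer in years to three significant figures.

τ = 13.1 years

β = 0.674; γ = 1/√(1 − 0.674²) = 1/√0.5457 = 1.354
Toma's clock measures proper time along the trip: τ = Δt/γ = 17.7/1.354 years.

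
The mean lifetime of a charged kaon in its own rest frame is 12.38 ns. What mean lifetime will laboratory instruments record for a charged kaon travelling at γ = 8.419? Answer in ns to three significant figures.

Δt = 104 ns

γ = 8.419
The rest-frame lifetime is the proper time; the lab measures the dilated interval Δt = γτ₀ = 8.419 × 12.38 ns.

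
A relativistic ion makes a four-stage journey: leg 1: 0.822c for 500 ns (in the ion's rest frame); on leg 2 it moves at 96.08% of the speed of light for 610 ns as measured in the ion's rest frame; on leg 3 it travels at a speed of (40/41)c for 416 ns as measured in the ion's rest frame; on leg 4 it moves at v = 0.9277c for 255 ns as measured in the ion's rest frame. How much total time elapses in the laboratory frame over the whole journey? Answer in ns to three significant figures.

Δt = 5660 ns

Leg 1: γ = 1/√(1 − 0.822²) = 1/√0.3243 = 1.756; Δt_1 = 1.756 × 500 = 878.0 ns.
Leg 2: β = 0.9608; γ = 1/√(1 − 0.9608²) = 1/√0.07686 = 3.607; Δt_2 = 3.607 × 610 = 2200 ns.
Leg 3: γ = 1/√(1 − (40/41)²) = 41/9 ≈ 4.556; Δt_3 = 4.556 × 416 = 1895 ns.
Leg 4: γ = 1/√(1 − 0.9277²) = 1/√0.1394 = 2.679; Δt_4 = 2.679 × 255 = 683.0 ns.
Total: 878.0 + 2200 + 1895 + 683.0 ns.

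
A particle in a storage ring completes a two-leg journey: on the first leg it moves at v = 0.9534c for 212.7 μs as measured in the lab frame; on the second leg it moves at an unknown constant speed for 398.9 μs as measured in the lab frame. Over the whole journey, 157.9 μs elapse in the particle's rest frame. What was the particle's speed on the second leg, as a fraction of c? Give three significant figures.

Leg 1: γ = 1/√(1 − 0.9534²) = 1/√0.09103 = 3.314; τ_1 = 212.7/3.314 = 64.17 μs.
Leg 2: speed unknown; τ_2 = 398.9/γ_2.
Total proper time: 64.17 + τ_2 = 157.9, so τ_2 = 157.9 − 64.17 = 93.73 μs.
γ_2 = 398.9/93.73 = 4.256; β = √(1 − 1/γ²) = √0.9448.

β = 0.972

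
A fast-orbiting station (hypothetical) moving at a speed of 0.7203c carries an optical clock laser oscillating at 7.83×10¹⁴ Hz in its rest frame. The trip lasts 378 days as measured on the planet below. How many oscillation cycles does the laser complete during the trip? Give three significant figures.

γ = 1/√(1 − 0.7203²) = 1/√0.4812 = 1.442
The oscillator's own cycle count is N = f × τ where τ is the proper time aboard the station. τ = Δt/γ = 378/1.442 = 262.2 days = 2.265×10⁷ s.
N = 7.83×10¹⁴ × 2.265×10⁷ = 1.774×10²².

N = 1.77×10²²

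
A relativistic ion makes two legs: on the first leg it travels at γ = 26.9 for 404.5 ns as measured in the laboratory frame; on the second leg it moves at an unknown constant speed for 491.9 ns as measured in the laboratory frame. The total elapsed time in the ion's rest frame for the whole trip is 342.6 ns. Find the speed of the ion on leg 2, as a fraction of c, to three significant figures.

Leg 1: γ = 26.9; τ_1 = 404.5/26.90 = 15.04 ns.
Leg 2: speed unknown; τ_2 = 491.9/γ_2.
Total proper time: 15.04 + τ_2 = 342.6, so τ_2 = 342.6 − 15.04 = 327.6 ns.
γ_2 = 491.9/327.6 = 1.502; β = √(1 − 1/γ²) = √0.5566.

β = 0.746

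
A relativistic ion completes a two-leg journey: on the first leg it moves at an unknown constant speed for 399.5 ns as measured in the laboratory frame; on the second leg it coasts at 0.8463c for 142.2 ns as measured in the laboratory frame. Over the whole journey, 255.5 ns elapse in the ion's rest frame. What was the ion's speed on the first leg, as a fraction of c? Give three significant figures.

Leg 1: speed unknown; τ_1 = 399.5/γ_1.
Leg 2: γ = 1/√(1 − 0.8463²) = 1/√0.2838 = 1.877; τ_2 = 142.2/1.877 = 75.75 ns.
Total proper time: τ_1 + 75.75 = 255.5, so τ_1 = 255.5 − 75.75 = 179.7 ns.
γ_1 = 399.5/179.7 = 2.223; β = √(1 − 1/γ²) = √0.7976.

β = 0.893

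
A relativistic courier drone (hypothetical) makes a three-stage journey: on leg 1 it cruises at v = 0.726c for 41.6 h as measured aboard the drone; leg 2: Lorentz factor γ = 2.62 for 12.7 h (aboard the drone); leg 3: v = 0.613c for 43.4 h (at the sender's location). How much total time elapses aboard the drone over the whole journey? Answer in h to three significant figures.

τ = 88.6 h

Leg 1: 41.6 h is already measured aboard the drone.
Leg 2: 12.7 h is already measured aboard the drone.
Leg 3: γ = 1/√(1 − 0.613²) = 1/√0.6242 = 1.266; τ_3 = 43.4/1.266 = 34.29 h.
Total: 41.60 + 12.70 + 34.29 h.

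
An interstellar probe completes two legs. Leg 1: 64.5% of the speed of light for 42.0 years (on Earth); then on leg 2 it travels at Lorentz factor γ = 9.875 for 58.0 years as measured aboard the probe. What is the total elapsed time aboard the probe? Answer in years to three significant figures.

τ = 90.1 years

Leg 1: β = 0.645; γ = 1/√(1 − 0.645²) = 1/√0.5840 = 1.309; τ_1 = 42.0/1.309 = 32.10 years.
Leg 2: 58.0 years is already measured aboard the probe.
Total: 32.10 + 58.00 years.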